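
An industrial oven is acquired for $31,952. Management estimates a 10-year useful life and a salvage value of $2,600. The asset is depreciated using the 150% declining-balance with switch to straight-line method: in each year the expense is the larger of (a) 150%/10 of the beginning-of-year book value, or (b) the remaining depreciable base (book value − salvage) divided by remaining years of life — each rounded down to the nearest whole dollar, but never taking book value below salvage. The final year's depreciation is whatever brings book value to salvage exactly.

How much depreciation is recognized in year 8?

Depreciable base = $31,952 − $2,600 = $29,352.
Year 1: DB = ⌊$31,952 × 150%/10⌋ = $4,792; SL = ⌊$29,352/10⌋ = $2,935 → take DB $4,792. Book value $27,160.
Year 2: DB = ⌊$27,160 × 150%/10⌋ = $4,074; SL = ⌊$24,560/9⌋ = $2,728 → take DB $4,074. Book value $23,086.
Year 3: DB = ⌊$23,086 × 150%/10⌋ = $3,462; SL = ⌊$20,486/8⌋ = $2,560 → take DB $3,462. Book value $19,624.
Year 4: DB = ⌊$19,624 × 150%/10⌋ = $2,943; SL = ⌊$17,024/7⌋ = $2,432 → take DB $2,943. Book value $16,681.
Year 5: DB = ⌊$16,681 × 150%/10⌋ = $2,502; SL = ⌊$14,081/6⌋ = $2,346 → take DB $2,502. Book value $14,179.
Year 6: DB = ⌊$14,179 × 150%/10⌋ = $2,126; SL = ⌊$11,579/5⌋ = $2,315 → take SL $2,315. Book value $11,864.
Year 7: DB = ⌊$11,864 × 150%/10⌋ = $1,779; SL = ⌊$9,264/4⌋ = $2,316 → take SL $2,316. Book value $9,548.
Year 8: DB = ⌊$9,548 × 150%/10⌋ = $1,432; SL = ⌊$6,948/3⌋ = $2,316 → take SL $2,316. Book value $7,232.

$2,316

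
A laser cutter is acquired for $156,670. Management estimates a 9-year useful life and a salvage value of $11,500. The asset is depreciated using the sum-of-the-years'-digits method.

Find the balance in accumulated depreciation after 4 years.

$96,780

Depreciable base = $156,670 − $11,500 = $145,170.
Sum of the years' digits = 9+8+7+6+5+4+3+2+1 = 45.
Year 1: $145,170 × 9/45 = $29,034. Book value $127,636.
Year 2: $145,170 × 8/45 = $25,808. Book value $101,828.
Year 3: $145,170 × 7/45 = $22,582. Book value $79,246.
Year 4: $145,170 × 6/45 = $19,356. Book value $59,890.
Accumulated through year 4 = $156,670 − $59,890 = $96,780.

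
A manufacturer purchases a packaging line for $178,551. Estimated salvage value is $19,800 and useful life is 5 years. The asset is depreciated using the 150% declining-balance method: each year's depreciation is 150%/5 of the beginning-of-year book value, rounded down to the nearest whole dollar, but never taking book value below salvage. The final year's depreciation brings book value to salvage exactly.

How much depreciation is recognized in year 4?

Depreciable base = $178,551 − $19,800 = $158,751.
Year 1: ⌊$178,551 × 150%/5⌋ = $53,565. Book value $124,986.
Year 2: ⌊$124,986 × 150%/5⌋ = $37,495. Book value $87,491.
Year 3: ⌊$87,491 × 150%/5⌋ = $26,247. Book value $61,244.
Year 4: ⌊$61,244 × 150%/5⌋ = $18,373. Book value $42,871.

$18,373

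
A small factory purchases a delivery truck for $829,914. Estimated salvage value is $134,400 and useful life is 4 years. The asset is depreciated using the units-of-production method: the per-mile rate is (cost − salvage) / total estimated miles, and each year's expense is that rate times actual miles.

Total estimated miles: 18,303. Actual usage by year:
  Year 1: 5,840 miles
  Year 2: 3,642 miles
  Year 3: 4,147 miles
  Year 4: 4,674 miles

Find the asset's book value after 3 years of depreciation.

$312,012

Depreciable base = $829,914 − $134,400 = $695,514.
Rate = $695,514 / 18,303 miles = $38 per mile.
Year 1: 5,840 × $38 = $221,920. Book value $607,994.
Year 2: 3,642 × $38 = $138,396. Book value $469,598.
Year 3: 4,147 × $38 = $157,586. Book value $312,012.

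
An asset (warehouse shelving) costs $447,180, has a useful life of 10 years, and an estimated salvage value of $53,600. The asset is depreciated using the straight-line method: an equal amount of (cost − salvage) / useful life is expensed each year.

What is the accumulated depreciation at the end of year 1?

$39,358

Depreciable base = $447,180 − $53,600 = $393,580.
Annual expense = $393,580 / 10 = $39,358.
End of year 1: book value $407,822.
Accumulated through year 1 = $447,180 − $407,822 = $39,358.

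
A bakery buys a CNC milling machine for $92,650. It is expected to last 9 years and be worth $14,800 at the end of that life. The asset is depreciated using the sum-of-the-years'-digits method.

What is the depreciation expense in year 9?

$1,730

Depreciable base = $92,650 − $14,800 = $77,850.
Sum of the years' digits = 9+8+7+6+5+4+3+2+1 = 45.
Year 1: $77,850 × 9/45 = $15,570. Book value $77,080.
Year 2: $77,850 × 8/45 = $13,840. Book value $63,240.
Year 3: $77,850 × 7/45 = $12,110. Book value $51,130.
Year 4: $77,850 × 6/45 = $10,380. Book value $40,750.
Year 5: $77,850 × 5/45 = $8,650. Book value $32,100.
Year 6: $77,850 × 4/45 = $6,920. Book value $25,180.
Year 7: $77,850 × 3/45 = $5,190. Book value $19,990.
Year 8: $77,850 × 2/45 = $3,460. Book value $16,530.
Year 9: $77,850 × 1/45 = $1,730. Book value $14,800.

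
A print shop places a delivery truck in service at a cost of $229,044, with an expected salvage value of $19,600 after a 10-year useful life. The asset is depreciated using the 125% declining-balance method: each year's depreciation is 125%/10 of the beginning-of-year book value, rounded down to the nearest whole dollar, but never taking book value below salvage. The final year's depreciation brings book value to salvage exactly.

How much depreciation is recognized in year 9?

Depreciable base = $229,044 − $19,600 = $209,444.
Year 1: ⌊$229,044 × 125%/10⌋ = $28,630. Book value $200,414.
Year 2: ⌊$200,414 × 125%/10⌋ = $25,051. Book value $175,363.
Year 3: ⌊$175,363 × 125%/10⌋ = $21,920. Book value $153,443.
Year 4: ⌊$153,443 × 125%/10⌋ = $19,180. Book value $134,263.
Year 5: ⌊$134,263 × 125%/10⌋ = $16,782. Book value $117,481.
Year 6: ⌊$117,481 × 125%/10⌋ = $14,685. Book value $102,796.
Year 7: ⌊$102,796 × 125%/10⌋ = $12,849. Book value $89,947.
Year 8: ⌊$89,947 × 125%/10⌋ = $11,243. Book value $78,704.
Year 9: ⌊$78,704 × 125%/10⌋ = $9,838. Book value $68,866.

$9,838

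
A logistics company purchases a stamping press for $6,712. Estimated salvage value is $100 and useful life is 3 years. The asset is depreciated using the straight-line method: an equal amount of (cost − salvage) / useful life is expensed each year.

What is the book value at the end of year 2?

Depreciable base = $6,712 − $100 = $6,612.
Annual expense = $6,612 / 3 = $2,204.
End of year 1: book value $4,508.
End of year 2: book value $2,304.

$2,304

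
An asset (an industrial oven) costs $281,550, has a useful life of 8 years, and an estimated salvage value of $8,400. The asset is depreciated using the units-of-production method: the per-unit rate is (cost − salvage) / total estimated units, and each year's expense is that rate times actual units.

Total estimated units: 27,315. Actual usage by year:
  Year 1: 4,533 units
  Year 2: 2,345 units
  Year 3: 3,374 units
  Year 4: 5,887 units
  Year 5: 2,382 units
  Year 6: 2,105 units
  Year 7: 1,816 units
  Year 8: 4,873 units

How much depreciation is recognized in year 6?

$21,050

Depreciable base = $281,550 − $8,400 = $273,150.
Rate = $273,150 / 27,315 units = $10 per unit.
Year 1: 4,533 × $10 = $45,330. Book value $236,220.
Year 2: 2,345 × $10 = $23,450. Book value $212,770.
Year 3: 3,374 × $10 = $33,740. Book value $179,030.
Year 4: 5,887 × $10 = $58,870. Book value $120,160.
Year 5: 2,382 × $10 = $23,820. Book value $96,340.
Year 6: 2,105 × $10 = $21,050. Book value $75,290.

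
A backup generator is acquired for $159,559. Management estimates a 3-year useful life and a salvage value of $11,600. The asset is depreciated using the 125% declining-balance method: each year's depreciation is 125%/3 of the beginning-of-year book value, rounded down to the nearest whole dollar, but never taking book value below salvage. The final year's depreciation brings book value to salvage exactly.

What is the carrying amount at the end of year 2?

$54,295

Depreciable base = $159,559 − $11,600 = $147,959.
Year 1: ⌊$159,559 × 125%/3⌋ = $66,482. Book value $93,077.
Year 2: ⌊$93,077 × 125%/3⌋ = $38,782. Book value $54,295.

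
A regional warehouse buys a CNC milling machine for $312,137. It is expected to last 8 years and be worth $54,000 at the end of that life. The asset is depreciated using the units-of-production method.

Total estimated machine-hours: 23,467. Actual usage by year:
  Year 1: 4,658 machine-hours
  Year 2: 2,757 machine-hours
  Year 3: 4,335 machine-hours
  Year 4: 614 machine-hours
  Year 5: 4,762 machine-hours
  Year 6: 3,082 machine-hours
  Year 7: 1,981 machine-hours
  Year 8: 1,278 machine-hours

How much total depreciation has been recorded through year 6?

Depreciable base = $312,137 − $54,000 = $258,137.
Rate = $258,137 / 23,467 machine-hours = $11 per machine-hour.
Year 1: 4,658 × $11 = $51,238. Book value $260,899.
Year 2: 2,757 × $11 = $30,327. Book value $230,572.
Year 3: 4,335 × $11 = $47,685. Book value $182,887.
Year 4: 614 × $11 = $6,754. Book value $176,133.
Year 5: 4,762 × $11 = $52,382. Book value $123,751.
Year 6: 3,082 × $11 = $33,902. Book value $89,849.
Accumulated through year 6 = $312,137 − $89,849 = $222,288.

$222,288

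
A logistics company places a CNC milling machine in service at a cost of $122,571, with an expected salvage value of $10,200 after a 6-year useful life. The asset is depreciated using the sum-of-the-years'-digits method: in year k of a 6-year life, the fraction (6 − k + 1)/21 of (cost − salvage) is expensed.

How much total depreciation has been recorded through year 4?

$96,318

Depreciable base = $122,571 − $10,200 = $112,371.
Sum of the years' digits = 6+5+4+3+2+1 = 21.
Year 1: $112,371 × 6/21 = $32,106. Book value $90,465.
Year 2: $112,371 × 5/21 = $26,755. Book value $63,710.
Year 3: $112,371 × 4/21 = $21,404. Book value $42,306.
Year 4: $112,371 × 3/21 = $16,053. Book value $26,253.
Accumulated through year 4 = $122,571 − $26,253 = $96,318.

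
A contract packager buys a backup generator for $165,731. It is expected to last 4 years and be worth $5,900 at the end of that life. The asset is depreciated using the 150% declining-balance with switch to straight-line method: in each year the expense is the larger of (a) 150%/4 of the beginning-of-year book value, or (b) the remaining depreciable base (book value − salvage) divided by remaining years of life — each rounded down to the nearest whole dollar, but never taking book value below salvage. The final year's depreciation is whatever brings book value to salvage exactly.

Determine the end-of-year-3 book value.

Depreciable base = $165,731 − $5,900 = $159,831.
Year 1: DB = ⌊$165,731 × 150%/4⌋ = $62,149; SL = ⌊$159,831/4⌋ = $39,957 → take DB $62,149. Book value $103,582.
Year 2: DB = ⌊$103,582 × 150%/4⌋ = $38,843; SL = ⌊$97,682/3⌋ = $32,560 → take DB $38,843. Book value $64,739.
Year 3: DB = ⌊$64,739 × 150%/4⌋ = $24,277; SL = ⌊$58,839/2⌋ = $29,419 → take SL $29,419. Book value $35,320.

$35,320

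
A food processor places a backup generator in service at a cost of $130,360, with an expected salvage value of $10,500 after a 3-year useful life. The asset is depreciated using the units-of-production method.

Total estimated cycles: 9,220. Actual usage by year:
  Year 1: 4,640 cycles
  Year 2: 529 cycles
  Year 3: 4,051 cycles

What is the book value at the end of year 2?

$63,163

Depreciable base = $130,360 − $10,500 = $119,860.
Rate = $119,860 / 9,220 cycles = $13 per cycle.
Year 1: 4,640 × $13 = $60,320. Book value $70,040.
Year 2: 529 × $13 = $6,877. Book value $63,163.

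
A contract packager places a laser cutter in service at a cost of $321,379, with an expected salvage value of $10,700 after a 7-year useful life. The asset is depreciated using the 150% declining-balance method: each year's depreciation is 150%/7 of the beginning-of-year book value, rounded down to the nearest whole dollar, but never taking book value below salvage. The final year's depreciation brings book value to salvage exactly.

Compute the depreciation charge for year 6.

Depreciable base = $321,379 − $10,700 = $310,679.
Year 1: ⌊$321,379 × 150%/7⌋ = $68,866. Book value $252,513.
Year 2: ⌊$252,513 × 150%/7⌋ = $54,109. Book value $198,404.
Year 3: ⌊$198,404 × 150%/7⌋ = $42,515. Book value $155,889.
Year 4: ⌊$155,889 × 150%/7⌋ = $33,404. Book value $122,485.
Year 5: ⌊$122,485 × 150%/7⌋ = $26,246. Book value $96,239.
Year 6: ⌊$96,239 × 150%/7⌋ = $20,622. Book value $75,617.

$20,622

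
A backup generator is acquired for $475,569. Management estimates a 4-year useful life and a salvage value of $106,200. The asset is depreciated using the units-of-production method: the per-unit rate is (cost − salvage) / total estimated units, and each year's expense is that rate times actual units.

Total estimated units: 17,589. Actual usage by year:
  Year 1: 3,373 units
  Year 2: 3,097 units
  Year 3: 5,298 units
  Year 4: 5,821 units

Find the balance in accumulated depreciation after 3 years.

Depreciable base = $475,569 − $106,200 = $369,369.
Rate = $369,369 / 17,589 units = $21 per unit.
Year 1: 3,373 × $21 = $70,833. Book value $404,736.
Year 2: 3,097 × $21 = $65,037. Book value $339,699.
Year 3: 5,298 × $21 = $111,258. Book value $228,441.
Accumulated through year 3 = $475,569 − $228,441 = $247,128.

$247,128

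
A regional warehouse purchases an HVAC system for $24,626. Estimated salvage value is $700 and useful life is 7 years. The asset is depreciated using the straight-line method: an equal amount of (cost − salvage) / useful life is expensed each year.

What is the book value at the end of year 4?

$10,954

Depreciable base = $24,626 − $700 = $23,926.
Annual expense = $23,926 / 7 = $3,418.
End of year 1: book value $21,208.
End of year 2: book value $17,790.
End of year 3: book value $14,372.
End of year 4: book value $10,954.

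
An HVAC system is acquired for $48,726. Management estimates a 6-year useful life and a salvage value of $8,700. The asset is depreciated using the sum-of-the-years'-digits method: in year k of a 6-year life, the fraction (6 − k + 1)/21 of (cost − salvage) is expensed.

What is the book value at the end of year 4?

$14,418

Depreciable base = $48,726 − $8,700 = $40,026.
Sum of the years' digits = 6+5+4+3+2+1 = 21.
Year 1: $40,026 × 6/21 = $11,436. Book value $37,290.
Year 2: $40,026 × 5/21 = $9,530. Book value $27,760.
Year 3: $40,026 × 4/21 = $7,624. Book value $20,136.
Year 4: $40,026 × 3/21 = $5,718. Book value $14,418.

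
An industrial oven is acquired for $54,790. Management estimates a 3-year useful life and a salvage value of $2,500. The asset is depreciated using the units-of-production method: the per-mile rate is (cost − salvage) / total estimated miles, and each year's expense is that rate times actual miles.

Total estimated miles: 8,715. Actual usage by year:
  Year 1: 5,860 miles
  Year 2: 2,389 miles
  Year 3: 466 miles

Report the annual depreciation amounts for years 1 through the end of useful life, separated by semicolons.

$35,160; $14,334; $2,796

Depreciable base = $54,790 − $2,500 = $52,290.
Rate = $52,290 / 8,715 miles = $6 per mile.
Year 1: 5,860 × $6 = $35,160. Book value $19,630.
Year 2: 2,389 × $6 = $14,334. Book value $5,296.
Year 3: 466 × $6 = $2,796. Book value $2,500.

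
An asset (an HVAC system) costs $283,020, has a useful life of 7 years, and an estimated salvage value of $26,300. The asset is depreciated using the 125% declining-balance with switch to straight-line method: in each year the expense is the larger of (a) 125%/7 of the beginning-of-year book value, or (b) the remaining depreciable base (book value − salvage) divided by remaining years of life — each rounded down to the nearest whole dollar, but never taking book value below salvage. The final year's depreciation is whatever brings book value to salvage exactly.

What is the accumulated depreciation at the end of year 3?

$126,154

Depreciable base = $283,020 − $26,300 = $256,720.
Year 1: DB = ⌊$283,020 × 125%/7⌋ = $50,539; SL = ⌊$256,720/7⌋ = $36,674 → take DB $50,539. Book value $232,481.
Year 2: DB = ⌊$232,481 × 125%/7⌋ = $41,514; SL = ⌊$206,181/6⌋ = $34,363 → take DB $41,514. Book value $190,967.
Year 3: DB = ⌊$190,967 × 125%/7⌋ = $34,101; SL = ⌊$164,667/5⌋ = $32,933 → take DB $34,101. Book value $156,866.
Accumulated through year 3 = $283,020 − $156,866 = $126,154.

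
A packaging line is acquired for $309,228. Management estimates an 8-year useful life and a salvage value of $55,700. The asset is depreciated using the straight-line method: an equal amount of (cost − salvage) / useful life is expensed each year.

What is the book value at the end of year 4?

$182,464

Depreciable base = $309,228 − $55,700 = $253,528.
Annual expense = $253,528 / 8 = $31,691.
End of year 1: book value $277,537.
End of year 2: book value $245,846.
End of year 3: book value $214,155.
End of year 4: book value $182,464.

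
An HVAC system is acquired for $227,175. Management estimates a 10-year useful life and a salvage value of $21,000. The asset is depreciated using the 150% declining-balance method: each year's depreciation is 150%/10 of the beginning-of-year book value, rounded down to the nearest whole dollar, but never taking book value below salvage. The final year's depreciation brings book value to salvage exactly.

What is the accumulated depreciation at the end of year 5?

$126,375

Depreciable base = $227,175 − $21,000 = $206,175.
Year 1: ⌊$227,175 × 150%/10⌋ = $34,076. Book value $193,099.
Year 2: ⌊$193,099 × 150%/10⌋ = $28,964. Book value $164,135.
Year 3: ⌊$164,135 × 150%/10⌋ = $24,620. Book value $139,515.
Year 4: ⌊$139,515 × 150%/10⌋ = $20,927. Book value $118,588.
Year 5: ⌊$118,588 × 150%/10⌋ = $17,788. Book value $100,800.
Accumulated through year 5 = $227,175 − $100,800 = $126,375.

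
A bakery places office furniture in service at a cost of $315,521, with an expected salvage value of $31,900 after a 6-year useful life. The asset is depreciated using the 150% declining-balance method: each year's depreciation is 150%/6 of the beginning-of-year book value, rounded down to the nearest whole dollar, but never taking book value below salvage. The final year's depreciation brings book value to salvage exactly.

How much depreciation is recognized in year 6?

$42,976

Depreciable base = $315,521 − $31,900 = $283,621.
Year 1: ⌊$315,521 × 150%/6⌋ = $78,880. Book value $236,641.
Year 2: ⌊$236,641 × 150%/6⌋ = $59,160. Book value $177,481.
Year 3: ⌊$177,481 × 150%/6⌋ = $44,370. Book value $133,111.
Year 4: ⌊$133,111 × 150%/6⌋ = $33,277. Book value $99,834.
Year 5: ⌊$99,834 × 150%/6⌋ = $24,958. Book value $74,876.
Year 6 (final): $74,876 − $31,900 = $42,976. Book value $31,900.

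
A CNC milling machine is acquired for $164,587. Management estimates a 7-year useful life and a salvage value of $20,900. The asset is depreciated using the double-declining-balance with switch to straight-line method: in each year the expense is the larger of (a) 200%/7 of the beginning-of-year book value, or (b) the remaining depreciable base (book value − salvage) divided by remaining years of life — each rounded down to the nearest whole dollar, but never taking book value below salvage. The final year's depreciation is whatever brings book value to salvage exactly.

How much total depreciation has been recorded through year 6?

$142,727

Depreciable base = $164,587 − $20,900 = $143,687.
Year 1: DB = ⌊$164,587 × 200%/7⌋ = $47,024; SL = ⌊$143,687/7⌋ = $20,526 → take DB $47,024. Book value $117,563.
Year 2: DB = ⌊$117,563 × 200%/7⌋ = $33,589; SL = ⌊$96,663/6⌋ = $16,110 → take DB $33,589. Book value $83,974.
Year 3: DB = ⌊$83,974 × 200%/7⌋ = $23,992; SL = ⌊$63,074/5⌋ = $12,614 → take DB $23,992. Book value $59,982.
Year 4: DB = ⌊$59,982 × 200%/7⌋ = $17,137; SL = ⌊$39,082/4⌋ = $9,770 → take DB $17,137. Book value $42,845.
Year 5: DB = ⌊$42,845 × 200%/7⌋ = $12,241; SL = ⌊$21,945/3⌋ = $7,315 → take DB $12,241. Book value $30,604.
Year 6: DB = ⌊$30,604 × 200%/7⌋ = $8,744; SL = ⌊$9,704/2⌋ = $4,852 → take DB $8,744. Book value $21,860.
Accumulated through year 6 = $164,587 − $21,860 = $142,727.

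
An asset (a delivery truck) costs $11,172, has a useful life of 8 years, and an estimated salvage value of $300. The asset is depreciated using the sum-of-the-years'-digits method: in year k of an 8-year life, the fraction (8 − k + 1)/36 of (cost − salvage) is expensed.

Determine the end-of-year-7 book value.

Depreciable base = $11,172 − $300 = $10,872.
Sum of the years' digits = 8+7+6+5+4+3+2+1 = 36.
Year 1: $10,872 × 8/36 = $2,416. Book value $8,756.
Year 2: $10,872 × 7/36 = $2,114. Book value $6,642.
Year 3: $10,872 × 6/36 = $1,812. Book value $4,830.
Year 4: $10,872 × 5/36 = $1,510. Book value $3,320.
Year 5: $10,872 × 4/36 = $1,208. Book value $2,112.
Year 6: $10,872 × 3/36 = $906. Book value $1,206.
Year 7: $10,872 × 2/36 = $604. Book value $602.

$602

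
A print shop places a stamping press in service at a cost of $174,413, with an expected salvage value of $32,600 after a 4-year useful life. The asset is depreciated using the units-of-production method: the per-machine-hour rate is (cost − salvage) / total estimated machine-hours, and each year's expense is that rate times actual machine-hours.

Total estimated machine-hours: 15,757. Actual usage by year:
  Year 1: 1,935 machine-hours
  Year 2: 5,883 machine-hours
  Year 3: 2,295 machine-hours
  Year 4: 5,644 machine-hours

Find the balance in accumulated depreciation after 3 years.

Depreciable base = $174,413 − $32,600 = $141,813.
Rate = $141,813 / 15,757 machine-hours = $9 per machine-hour.
Year 1: 1,935 × $9 = $17,415. Book value $156,998.
Year 2: 5,883 × $9 = $52,947. Book value $104,051.
Year 3: 2,295 × $9 = $20,655. Book value $83,396.
Accumulated through year 3 = $174,413 − $83,396 = $91,017.

$91,017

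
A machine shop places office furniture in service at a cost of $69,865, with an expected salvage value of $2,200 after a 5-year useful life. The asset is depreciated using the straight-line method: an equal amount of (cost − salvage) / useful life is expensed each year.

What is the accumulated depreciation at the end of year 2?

$27,066

Depreciable base = $69,865 − $2,200 = $67,665.
Annual expense = $67,665 / 5 = $13,533.
End of year 1: book value $56,332.
End of year 2: book value $42,799.
Accumulated through year 2 = $69,865 − $42,799 = $27,066.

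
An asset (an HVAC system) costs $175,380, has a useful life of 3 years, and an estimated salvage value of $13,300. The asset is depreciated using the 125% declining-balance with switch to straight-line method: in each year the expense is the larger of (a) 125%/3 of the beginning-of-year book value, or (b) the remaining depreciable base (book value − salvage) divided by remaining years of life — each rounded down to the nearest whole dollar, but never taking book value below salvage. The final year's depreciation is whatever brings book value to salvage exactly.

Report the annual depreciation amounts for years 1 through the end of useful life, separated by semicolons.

Depreciable base = $175,380 − $13,300 = $162,080.
Year 1: DB = ⌊$175,380 × 125%/3⌋ = $73,075; SL = ⌊$162,080/3⌋ = $54,026 → take DB $73,075. Book value $102,305.
Year 2: DB = ⌊$102,305 × 125%/3⌋ = $42,627; SL = ⌊$89,005/2⌋ = $44,502 → take SL $44,502. Book value $57,803.
Year 3 (final): $57,803 − $13,300 = $44,503. Book value $13,300.

$73,075; $44,502; $44,503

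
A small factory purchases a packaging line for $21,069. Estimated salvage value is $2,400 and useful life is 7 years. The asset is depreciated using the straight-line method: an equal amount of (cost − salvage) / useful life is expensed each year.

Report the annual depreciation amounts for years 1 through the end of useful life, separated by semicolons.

$2,667; $2,667; $2,667; $2,667; $2,667; $2,667; $2,667

Depreciable base = $21,069 − $2,400 = $18,669.
Annual expense = $18,669 / 7 = $2,667.
End of year 1: book value $18,402.
End of year 2: book value $15,735.
End of year 3: book value $13,068.
End of year 4: book value $10,401.
End of year 5: book value $7,734.
End of year 6: book value $5,067.
End of year 7: book value $2,400.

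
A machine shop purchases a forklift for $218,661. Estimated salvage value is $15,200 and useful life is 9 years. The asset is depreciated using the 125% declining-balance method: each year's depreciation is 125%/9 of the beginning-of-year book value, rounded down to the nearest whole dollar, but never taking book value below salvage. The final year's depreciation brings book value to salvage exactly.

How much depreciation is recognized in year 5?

Depreciable base = $218,661 − $15,200 = $203,461.
Year 1: ⌊$218,661 × 125%/9⌋ = $30,369. Book value $188,292.
Year 2: ⌊$188,292 × 125%/9⌋ = $26,151. Book value $162,141.
Year 3: ⌊$162,141 × 125%/9⌋ = $22,519. Book value $139,622.
Year 4: ⌊$139,622 × 125%/9⌋ = $19,391. Book value $120,231.
Year 5: ⌊$120,231 × 125%/9⌋ = $16,698. Book value $103,533.

$16,698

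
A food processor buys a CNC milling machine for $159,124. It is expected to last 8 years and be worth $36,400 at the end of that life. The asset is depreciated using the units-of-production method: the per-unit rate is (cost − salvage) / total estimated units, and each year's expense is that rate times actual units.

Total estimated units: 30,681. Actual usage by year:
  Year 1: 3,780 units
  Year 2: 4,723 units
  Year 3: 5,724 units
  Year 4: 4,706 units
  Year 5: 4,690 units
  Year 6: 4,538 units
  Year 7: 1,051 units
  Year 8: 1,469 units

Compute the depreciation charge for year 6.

Depreciable base = $159,124 − $36,400 = $122,724.
Rate = $122,724 / 30,681 units = $4 per unit.
Year 1: 3,780 × $4 = $15,120. Book value $144,004.
Year 2: 4,723 × $4 = $18,892. Book value $125,112.
Year 3: 5,724 × $4 = $22,896. Book value $102,216.
Year 4: 4,706 × $4 = $18,824. Book value $83,392.
Year 5: 4,690 × $4 = $18,760. Book value $64,632.
Year 6: 4,538 × $4 = $18,152. Book value $46,480.

$18,152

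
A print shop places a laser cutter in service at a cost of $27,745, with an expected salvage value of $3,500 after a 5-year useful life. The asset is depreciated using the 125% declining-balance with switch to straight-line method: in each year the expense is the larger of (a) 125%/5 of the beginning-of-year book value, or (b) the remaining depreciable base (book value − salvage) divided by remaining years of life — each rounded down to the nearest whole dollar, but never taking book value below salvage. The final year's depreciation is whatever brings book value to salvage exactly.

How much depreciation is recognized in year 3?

$4,035

Depreciable base = $27,745 − $3,500 = $24,245.
Year 1: DB = ⌊$27,745 × 125%/5⌋ = $6,936; SL = ⌊$24,245/5⌋ = $4,849 → take DB $6,936. Book value $20,809.
Year 2: DB = ⌊$20,809 × 125%/5⌋ = $5,202; SL = ⌊$17,309/4⌋ = $4,327 → take DB $5,202. Book value $15,607.
Year 3: DB = ⌊$15,607 × 125%/5⌋ = $3,901; SL = ⌊$12,107/3⌋ = $4,035 → take SL $4,035. Book value $11,572.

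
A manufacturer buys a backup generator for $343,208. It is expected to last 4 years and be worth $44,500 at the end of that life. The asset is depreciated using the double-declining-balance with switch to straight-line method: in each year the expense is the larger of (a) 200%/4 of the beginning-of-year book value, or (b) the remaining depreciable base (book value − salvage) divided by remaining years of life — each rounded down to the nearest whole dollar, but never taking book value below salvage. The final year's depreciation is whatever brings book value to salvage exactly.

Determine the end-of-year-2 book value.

$85,802

Depreciable base = $343,208 − $44,500 = $298,708.
Year 1: DB = ⌊$343,208 × 200%/4⌋ = $171,604; SL = ⌊$298,708/4⌋ = $74,677 → take DB $171,604. Book value $171,604.
Year 2: DB = ⌊$171,604 × 200%/4⌋ = $85,802; SL = ⌊$127,104/3⌋ = $42,368 → take DB $85,802. Book value $85,802.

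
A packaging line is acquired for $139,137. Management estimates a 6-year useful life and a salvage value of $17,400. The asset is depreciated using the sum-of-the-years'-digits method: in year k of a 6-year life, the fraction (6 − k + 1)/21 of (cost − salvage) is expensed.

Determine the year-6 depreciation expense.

Depreciable base = $139,137 − $17,400 = $121,737.
Sum of the years' digits = 6+5+4+3+2+1 = 21.
Year 1: $121,737 × 6/21 = $34,782. Book value $104,355.
Year 2: $121,737 × 5/21 = $28,985. Book value $75,370.
Year 3: $121,737 × 4/21 = $23,188. Book value $52,182.
Year 4: $121,737 × 3/21 = $17,391. Book value $34,791.
Year 5: $121,737 × 2/21 = $11,594. Book value $23,197.
Year 6: $121,737 × 1/21 = $5,797. Book value $17,400.

$5,797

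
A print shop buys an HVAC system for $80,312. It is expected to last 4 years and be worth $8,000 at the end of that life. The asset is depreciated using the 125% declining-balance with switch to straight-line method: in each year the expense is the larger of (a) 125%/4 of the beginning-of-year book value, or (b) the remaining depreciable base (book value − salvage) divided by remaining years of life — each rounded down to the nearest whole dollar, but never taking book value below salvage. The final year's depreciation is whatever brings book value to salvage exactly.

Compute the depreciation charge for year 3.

$14,980

Depreciable base = $80,312 − $8,000 = $72,312.
Year 1: DB = ⌊$80,312 × 125%/4⌋ = $25,097; SL = ⌊$72,312/4⌋ = $18,078 → take DB $25,097. Book value $55,215.
Year 2: DB = ⌊$55,215 × 125%/4⌋ = $17,254; SL = ⌊$47,215/3⌋ = $15,738 → take DB $17,254. Book value $37,961.
Year 3: DB = ⌊$37,961 × 125%/4⌋ = $11,862; SL = ⌊$29,961/2⌋ = $14,980 → take SL $14,980. Book value $22,981.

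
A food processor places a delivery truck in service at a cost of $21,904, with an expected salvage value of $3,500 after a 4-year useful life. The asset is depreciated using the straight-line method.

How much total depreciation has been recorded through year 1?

Depreciable base = $21,904 − $3,500 = $18,404.
Annual expense = $18,404 / 4 = $4,601.
End of year 1: book value $17,303.
Accumulated through year 1 = $21,904 − $17,303 = $4,601.

$4,601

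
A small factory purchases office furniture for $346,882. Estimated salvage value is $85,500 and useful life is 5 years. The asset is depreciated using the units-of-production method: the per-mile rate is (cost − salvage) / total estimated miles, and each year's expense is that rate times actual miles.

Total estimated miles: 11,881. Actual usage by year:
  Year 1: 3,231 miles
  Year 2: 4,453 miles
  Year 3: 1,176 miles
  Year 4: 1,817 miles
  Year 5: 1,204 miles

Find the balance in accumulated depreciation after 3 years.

$194,920

Depreciable base = $346,882 − $85,500 = $261,382.
Rate = $261,382 / 11,881 miles = $22 per mile.
Year 1: 3,231 × $22 = $71,082. Book value $275,800.
Year 2: 4,453 × $22 = $97,966. Book value $177,834.
Year 3: 1,176 × $22 = $25,872. Book value $151,962.
Accumulated through year 3 = $346,882 − $151,962 = $194,920.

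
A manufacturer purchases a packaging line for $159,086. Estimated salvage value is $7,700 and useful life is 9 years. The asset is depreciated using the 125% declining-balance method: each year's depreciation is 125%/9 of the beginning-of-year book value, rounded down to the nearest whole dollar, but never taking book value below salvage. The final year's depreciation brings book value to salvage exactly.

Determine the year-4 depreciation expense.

Depreciable base = $159,086 − $7,700 = $151,386.
Year 1: ⌊$159,086 × 125%/9⌋ = $22,095. Book value $136,991.
Year 2: ⌊$136,991 × 125%/9⌋ = $19,026. Book value $117,965.
Year 3: ⌊$117,965 × 125%/9⌋ = $16,384. Book value $101,581.
Year 4: ⌊$101,581 × 125%/9⌋ = $14,108. Book value $87,473.

$14,108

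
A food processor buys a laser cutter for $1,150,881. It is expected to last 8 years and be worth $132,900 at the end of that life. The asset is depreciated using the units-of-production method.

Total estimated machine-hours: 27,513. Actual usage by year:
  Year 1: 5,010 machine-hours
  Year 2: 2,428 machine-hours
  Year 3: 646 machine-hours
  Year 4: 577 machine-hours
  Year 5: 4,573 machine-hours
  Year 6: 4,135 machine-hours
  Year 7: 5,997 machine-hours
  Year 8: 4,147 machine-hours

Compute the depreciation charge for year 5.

Depreciable base = $1,150,881 − $132,900 = $1,017,981.
Rate = $1,017,981 / 27,513 machine-hours = $37 per machine-hour.
Year 1: 5,010 × $37 = $185,370. Book value $965,511.
Year 2: 2,428 × $37 = $89,836. Book value $875,675.
Year 3: 646 × $37 = $23,902. Book value $851,773.
Year 4: 577 × $37 = $21,349. Book value $830,424.
Year 5: 4,573 × $37 = $169,201. Book value $661,223.

$169,201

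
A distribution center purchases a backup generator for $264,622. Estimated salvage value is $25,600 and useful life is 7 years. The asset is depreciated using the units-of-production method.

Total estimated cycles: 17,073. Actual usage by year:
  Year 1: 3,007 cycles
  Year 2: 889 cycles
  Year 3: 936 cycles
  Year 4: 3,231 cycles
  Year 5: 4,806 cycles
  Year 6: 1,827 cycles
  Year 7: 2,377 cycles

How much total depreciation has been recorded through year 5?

Depreciable base = $264,622 − $25,600 = $239,022.
Rate = $239,022 / 17,073 cycles = $14 per cycle.
Year 1: 3,007 × $14 = $42,098. Book value $222,524.
Year 2: 889 × $14 = $12,446. Book value $210,078.
Year 3: 936 × $14 = $13,104. Book value $196,974.
Year 4: 3,231 × $14 = $45,234. Book value $151,740.
Year 5: 4,806 × $14 = $67,284. Book value $84,456.
Accumulated through year 5 = $264,622 − $84,456 = $180,166.

$180,166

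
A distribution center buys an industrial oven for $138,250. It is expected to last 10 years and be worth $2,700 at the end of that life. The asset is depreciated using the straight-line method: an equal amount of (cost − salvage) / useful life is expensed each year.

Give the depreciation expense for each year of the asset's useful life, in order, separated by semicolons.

$13,555; $13,555; $13,555; $13,555; $13,555; $13,555; $13,555; $13,555; $13,555; $13,555

Depreciable base = $138,250 − $2,700 = $135,550.
Annual expense = $135,550 / 10 = $13,555.
End of year 1: book value $124,695.
End of year 2: book value $111,140.
End of year 3: book value $97,585.
End of year 4: book value $84,030.
End of year 5: book value $70,475.
End of year 6: book value $56,920.
End of year 7: book value $43,365.
End of year 8: book value $29,810.
End of year 9: book value $16,255.
End of year 10: book value $2,700.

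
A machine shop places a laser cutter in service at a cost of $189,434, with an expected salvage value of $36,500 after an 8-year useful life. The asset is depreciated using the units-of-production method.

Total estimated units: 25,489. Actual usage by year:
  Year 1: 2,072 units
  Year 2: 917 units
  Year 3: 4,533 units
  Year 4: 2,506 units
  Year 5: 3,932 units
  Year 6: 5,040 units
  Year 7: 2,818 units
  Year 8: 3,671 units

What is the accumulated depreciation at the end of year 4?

$60,168

Depreciable base = $189,434 − $36,500 = $152,934.
Rate = $152,934 / 25,489 units = $6 per unit.
Year 1: 2,072 × $6 = $12,432. Book value $177,002.
Year 2: 917 × $6 = $5,502. Book value $171,500.
Year 3: 4,533 × $6 = $27,198. Book value $144,302.
Year 4: 2,506 × $6 = $15,036. Book value $129,266.
Accumulated through year 4 = $189,434 − $129,266 = $60,168.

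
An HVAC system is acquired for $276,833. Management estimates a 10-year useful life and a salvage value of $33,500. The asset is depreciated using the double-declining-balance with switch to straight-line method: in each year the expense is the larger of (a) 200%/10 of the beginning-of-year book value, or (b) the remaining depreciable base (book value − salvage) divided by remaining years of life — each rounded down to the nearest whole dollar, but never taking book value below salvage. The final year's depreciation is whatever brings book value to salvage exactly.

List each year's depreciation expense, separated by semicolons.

$55,366; $44,293; $35,434; $28,348; $22,678; $18,142; $14,514; $11,611; $9,289; $3,658

Depreciable base = $276,833 − $33,500 = $243,333.
Year 1: DB = ⌊$276,833 × 200%/10⌋ = $55,366; SL = ⌊$243,333/10⌋ = $24,333 → take DB $55,366. Book value $221,467.
Year 2: DB = ⌊$221,467 × 200%/10⌋ = $44,293; SL = ⌊$187,967/9⌋ = $20,885 → take DB $44,293. Book value $177,174.
Year 3: DB = ⌊$177,174 × 200%/10⌋ = $35,434; SL = ⌊$143,674/8⌋ = $17,959 → take DB $35,434. Book value $141,740.
Year 4: DB = ⌊$141,740 × 200%/10⌋ = $28,348; SL = ⌊$108,240/7⌋ = $15,462 → take DB $28,348. Book value $113,392.
Year 5: DB = ⌊$113,392 × 200%/10⌋ = $22,678; SL = ⌊$79,892/6⌋ = $13,315 → take DB $22,678. Book value $90,714.
Year 6: DB = ⌊$90,714 × 200%/10⌋ = $18,142; SL = ⌊$57,214/5⌋ = $11,442 → take DB $18,142. Book value $72,572.
Year 7: DB = ⌊$72,572 × 200%/10⌋ = $14,514; SL = ⌊$39,072/4⌋ = $9,768 → take DB $14,514. Book value $58,058.
Year 8: DB = ⌊$58,058 × 200%/10⌋ = $11,611; SL = ⌊$24,558/3⌋ = $8,186 → take DB $11,611. Book value $46,447.
Year 9: DB = ⌊$46,447 × 200%/10⌋ = $9,289; SL = ⌊$12,947/2⌋ = $6,473 → take DB $9,289. Book value $37,158.
Year 10 (final): $37,158 − $33,500 = $3,658. Book value $33,500.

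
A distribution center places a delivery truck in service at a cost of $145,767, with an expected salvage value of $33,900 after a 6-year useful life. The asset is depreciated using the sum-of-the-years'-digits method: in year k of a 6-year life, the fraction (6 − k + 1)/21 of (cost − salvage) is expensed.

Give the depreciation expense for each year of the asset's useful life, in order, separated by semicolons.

$31,962; $26,635; $21,308; $15,981; $10,654; $5,327

Depreciable base = $145,767 − $33,900 = $111,867.
Sum of the years' digits = 6+5+4+3+2+1 = 21.
Year 1: $111,867 × 6/21 = $31,962. Book value $113,805.
Year 2: $111,867 × 5/21 = $26,635. Book value $87,170.
Year 3: $111,867 × 4/21 = $21,308. Book value $65,862.
Year 4: $111,867 × 3/21 = $15,981. Book value $49,881.
Year 5: $111,867 × 2/21 = $10,654. Book value $39,227.
Year 6: $111,867 × 1/21 = $5,327. Book value $33,900.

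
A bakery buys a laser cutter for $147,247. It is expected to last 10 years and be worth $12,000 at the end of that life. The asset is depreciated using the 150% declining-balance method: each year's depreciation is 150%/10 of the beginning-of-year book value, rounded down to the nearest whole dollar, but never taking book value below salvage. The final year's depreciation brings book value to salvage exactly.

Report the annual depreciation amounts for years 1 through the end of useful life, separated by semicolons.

Depreciable base = $147,247 − $12,000 = $135,247.
Year 1: ⌊$147,247 × 150%/10⌋ = $22,087. Book value $125,160.
Year 2: ⌊$125,160 × 150%/10⌋ = $18,774. Book value $106,386.
Year 3: ⌊$106,386 × 150%/10⌋ = $15,957. Book value $90,429.
Year 4: ⌊$90,429 × 150%/10⌋ = $13,564. Book value $76,865.
Year 5: ⌊$76,865 × 150%/10⌋ = $11,529. Book value $65,336.
Year 6: ⌊$65,336 × 150%/10⌋ = $9,800. Book value $55,536.
Year 7: ⌊$55,536 × 150%/10⌋ = $8,330. Book value $47,206.
Year 8: ⌊$47,206 × 150%/10⌋ = $7,080. Book value $40,126.
Year 9: ⌊$40,126 × 150%/10⌋ = $6,018. Book value $34,108.
Year 10 (final): $34,108 − $12,000 = $22,108. Book value $12,000.

$22,087; $18,774; $15,957; $13,564; $11,529; $9,800; $8,330; $7,080; $6,018; $22,108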